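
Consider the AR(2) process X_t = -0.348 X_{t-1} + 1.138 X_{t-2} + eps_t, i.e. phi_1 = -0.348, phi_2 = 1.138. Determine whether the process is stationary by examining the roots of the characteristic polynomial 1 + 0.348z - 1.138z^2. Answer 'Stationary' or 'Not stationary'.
\text{Not stationary}

The AR(p) characteristic polynomial is P(z) = 1 + 0.348z - 1.138z^2.
Stationarity requires all roots to lie outside the unit circle, i.e. |z| > 1 for every root.
Set 1 + (0.348) z + (-1.138) z^2 = 0, i.e. a z^2 + b z + c = 0 with a = -1.138, b = 0.348, c = 1.
Discriminant D = b^2 - 4ac = (0.348)^2 - 4*(-1.138)*1 = 0.121104 - (-4.552) = 4.673104.
D >= 0, so the roots are real: z = (-b +/- sqrt(D)) / (2a) = (-0.348 +/- 2.161736) / (-2.276).
  z_1 = (-0.348 + 2.161736) / (-2.276) = -0.7969,   |z_1| = 0.7969.
  z_2 = (-0.348 - 2.161736) / (-2.276) = 1.1027,   |z_2| = 1.1027.
Moduli of all roots: 0.7969, 1.1027.
All moduli strictly greater than 1? No.
Verdict: Not stationary.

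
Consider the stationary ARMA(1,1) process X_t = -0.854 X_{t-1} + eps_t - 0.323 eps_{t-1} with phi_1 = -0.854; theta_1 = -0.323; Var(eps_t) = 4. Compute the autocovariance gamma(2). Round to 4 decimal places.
\gamma(2) = 18.9508

Multiply the model equation by X_{t-k} and take expectations. With theta_0 = psi_0 = 1 and psi_j the MA(infinity) weights, this gives
  gamma(k) - sum_i phi_i gamma(k-i) = c_k,
  c_k = sigma^2 * sum_{j=k..q} theta_j psi_{j-k}   (c_k = 0 for k > q),
using gamma(-m) = gamma(m).
psi-weights needed (psi_j = theta_j + sum_i phi_i psi_{j-i}):
  psi_1 = theta_1 + phi_1 = -0.323 + (-0.854) = -1.177
Right-hand sides:
  c_0 = sigma^2 (1 + theta_1 psi_1) = 4 * (1 + (-0.323)(-1.177)) = 4 * 1.380171 = 5.520684
  c_1 = sigma^2 theta_1 = 4 * (-0.323) = -1.292
  c_2 = 0
Equations for k = 0 and k = 1 (AR order 1):
  gamma(0) = phi_1 gamma(1) + c_0
  gamma(1) = phi_1 gamma(0) + c_1
Substituting the second into the first: gamma(0) (1 - phi_1^2) = c_0 + phi_1 c_1, so
  gamma(0) = (c_0 + phi_1 c_1) / (1 - phi_1^2) = (5.520684 + (-0.854)(-1.292)) / (1 - (-0.854)^2) = 6.624052 / 0.270684 = 24.471531.
  gamma(1) = phi_1 gamma(0) + c_1 = (-0.854)(24.471531) + (-1.292) = -22.190688.
For k = 2 (> q): gamma(2) = phi_1 gamma(1) = (-0.854)(-22.190688) = 18.950847.
Therefore gamma(2) = 18.9508 (to 4 decimal places).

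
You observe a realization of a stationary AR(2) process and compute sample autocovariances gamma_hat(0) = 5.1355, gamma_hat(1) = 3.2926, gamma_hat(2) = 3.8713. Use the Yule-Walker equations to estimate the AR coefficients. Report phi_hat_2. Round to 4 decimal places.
\hat\phi_{2} = 0.5820

The Yule-Walker equations for an AR(p) process read, in matrix form,
  Gamma_p phi = r_p,   with   (Gamma_p)_{ij} = gamma(|i - j|),
                       (r_p)_i = gamma(i),   i,j = 1..p.
Substitute the sample gammas (Toeplitz matrix and right-hand side of size 2):
  Gamma_p = [[5.1355, 3.2926], [3.2926, 5.1355]]
  r_p     = [3.2926, 3.8713]
Written out:
  5.1355 phi_1 + 3.2926 phi_2 = 3.2926
  3.2926 phi_1 + 5.1355 phi_2 = 3.8713
Solve by Cramer's rule:
  det = gamma(0)^2 - gamma(1)^2 = (5.1355)^2 - (3.2926)^2 = 26.37336025 - 10.84121476 = 15.53214549
  phi_hat_1 = [gamma(1) gamma(0) - gamma(1) gamma(2)] / det = [(3.2926)(5.1355) - (3.2926)(3.8713)] / 15.53214549 = 4.16250492 / 15.53214549 = 0.268
  phi_hat_2 = [gamma(0) gamma(2) - gamma(1)^2] / det = [(5.1355)(3.8713) - (3.2926)^2] / 15.53214549 = 9.03984639 / 15.53214549 = 0.582
So phi_hat = [0.2680, 0.5820].
Therefore phi_hat_2 = 0.5820.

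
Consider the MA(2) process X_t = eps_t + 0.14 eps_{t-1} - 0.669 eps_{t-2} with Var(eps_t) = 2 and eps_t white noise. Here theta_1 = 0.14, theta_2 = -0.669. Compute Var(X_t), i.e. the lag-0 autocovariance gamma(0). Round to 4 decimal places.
\gamma(0) = 2.9343

For an MA(q) process X_t = eps_t + sum_i theta_i eps_{t-i} with
Var(eps_t) = sigma^2, the variance is
  gamma(0) = sigma^2 * (1 + sum_i theta_i^2).
  sum_i theta_i^2 = (0.14)^2 + (-0.669)^2 = 0.0196 + 0.447561 = 0.467161.
  gamma(0) = 2 * (1 + 0.467161) = 2 * 1.467161 = 2.934322, which rounds to 2.9343.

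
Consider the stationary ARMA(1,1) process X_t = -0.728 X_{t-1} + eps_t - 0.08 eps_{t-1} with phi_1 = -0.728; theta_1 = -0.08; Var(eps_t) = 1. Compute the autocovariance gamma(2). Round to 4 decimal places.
\gamma(2) = 1.3244

Multiply the model equation by X_{t-k} and take expectations. With theta_0 = psi_0 = 1 and psi_j the MA(infinity) weights, this gives
  gamma(k) - sum_i phi_i gamma(k-i) = c_k,
  c_k = sigma^2 * sum_{j=k..q} theta_j psi_{j-k}   (c_k = 0 for k > q),
using gamma(-m) = gamma(m).
psi-weights needed (psi_j = theta_j + sum_i phi_i psi_{j-i}):
  psi_1 = theta_1 + phi_1 = -0.08 + (-0.728) = -0.808
Right-hand sides:
  c_0 = sigma^2 (1 + theta_1 psi_1) = 1 * (1 + (-0.08)(-0.808)) = 1 * 1.06464 = 1.06464
  c_1 = sigma^2 theta_1 = 1 * (-0.08) = -0.08
  c_2 = 0
Equations for k = 0 and k = 1 (AR order 1):
  gamma(0) = phi_1 gamma(1) + c_0
  gamma(1) = phi_1 gamma(0) + c_1
Substituting the second into the first: gamma(0) (1 - phi_1^2) = c_0 + phi_1 c_1, so
  gamma(0) = (c_0 + phi_1 c_1) / (1 - phi_1^2) = (1.06464 + (-0.728)(-0.08)) / (1 - (-0.728)^2) = 1.12288 / 0.470016 = 2.389025.
  gamma(1) = phi_1 gamma(0) + c_1 = (-0.728)(2.389025) + (-0.08) = -1.81921.
For k = 2 (> q): gamma(2) = phi_1 gamma(1) = (-0.728)(-1.81921) = 1.324385.
Therefore gamma(2) = 1.3244 (to 4 decimal places).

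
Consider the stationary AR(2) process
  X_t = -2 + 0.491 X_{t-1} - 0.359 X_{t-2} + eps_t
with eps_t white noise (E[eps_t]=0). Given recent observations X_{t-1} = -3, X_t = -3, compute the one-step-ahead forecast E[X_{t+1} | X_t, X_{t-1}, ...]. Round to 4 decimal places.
E[X_{t+1} \mid \mathcal F_t] = -2.3960

For an AR(p) model X_t = c + sum_i phi_i X_{t-i} + eps_t, the
one-step-ahead conditional mean is
  E[X_{t+1} | X_t, ...] = c + sum_i phi_i X_{t+1-i}.
Substitute known values:
  E[X_{t+1} | ...] = -2 + (0.491) * (-3) + (-0.359) * (-3)
                   = -2.3960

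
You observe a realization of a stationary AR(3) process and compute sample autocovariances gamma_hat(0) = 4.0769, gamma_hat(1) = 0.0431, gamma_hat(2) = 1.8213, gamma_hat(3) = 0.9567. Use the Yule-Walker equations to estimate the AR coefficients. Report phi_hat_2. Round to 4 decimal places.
\hat\phi_{2} = 0.4450

The Yule-Walker equations for an AR(p) process read, in matrix form,
  Gamma_p phi = r_p,   with   (Gamma_p)_{ij} = gamma(|i - j|),
                       (r_p)_i = gamma(i),   i,j = 1..p.
Substitute the sample gammas (Toeplitz matrix and right-hand side of size 3):
  Gamma_p = [[4.0769, 0.0431, 1.8213], [0.0431, 4.0769, 0.0431], [1.8213, 0.0431, 4.0769]]
  r_p     = [0.0431, 1.8213, 0.9567]
Written out (R1..R3):
  (R1) 4.0769 phi_1 + 0.0431 phi_2 + 1.8213 phi_3 = 0.0431
  (R2) 0.0431 phi_1 + 4.0769 phi_2 + 0.0431 phi_3 = 1.8213
  (R3) 1.8213 phi_1 + 0.0431 phi_2 + 4.0769 phi_3 = 0.9567
Gaussian elimination:
  R2 <- R2 - (0.0431/4.0769) R1 = R2 - (0.010572) R1:  4.076444 phi_2 + 0.023846 phi_3 = 1.820844
  R3 <- R3 - (1.8213/4.0769) R1 = R3 - (0.446736) R1:  0.023846 phi_2 + 3.263259 phi_3 = 0.937446
  R3 <- R3 - (0.023846/4.076444) R2 = R3 - (0.00585) R2:  3.263119 phi_3 = 0.926794
Back-substitution:
  phi_hat_3 = 0.926794 / 3.263119 = 0.284021
  phi_hat_2 = (1.820844 - (0.023846)(0.284021)) / 4.076444 = 0.445013
  phi_hat_1 = (0.0431 - (0.0431)(0.445013) - (1.8213)(0.284021)) / 4.0769 = -0.121015
So phi_hat = [-0.1210, 0.4450, 0.2840].
Therefore phi_hat_2 = 0.4450.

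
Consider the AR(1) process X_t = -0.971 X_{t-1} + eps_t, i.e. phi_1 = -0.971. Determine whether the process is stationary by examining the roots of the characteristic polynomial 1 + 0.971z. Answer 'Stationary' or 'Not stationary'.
\text{Stationary}

The AR(p) characteristic polynomial is P(z) = 1 + 0.971z.
Stationarity requires all roots to lie outside the unit circle, i.e. |z| > 1 for every root.
This is linear in z: 1 + (0.971) z = 0  =>  z = -1/(0.971) = -1.029866,  |z| = 1.029866.
Moduli of all roots: 1.0299.
All moduli strictly greater than 1? Yes.
Verdict: Stationary.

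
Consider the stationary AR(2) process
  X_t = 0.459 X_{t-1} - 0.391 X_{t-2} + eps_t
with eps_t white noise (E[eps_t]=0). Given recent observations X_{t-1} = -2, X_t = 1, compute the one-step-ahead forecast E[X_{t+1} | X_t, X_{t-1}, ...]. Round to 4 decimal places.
E[X_{t+1} \mid \mathcal F_t] = 1.2410

For an AR(p) model X_t = c + sum_i phi_i X_{t-i} + eps_t, the
one-step-ahead conditional mean is
  E[X_{t+1} | X_t, ...] = c + sum_i phi_i X_{t+1-i}.
Substitute known values:
  E[X_{t+1} | ...] = (0.459) * (1) + (-0.391) * (-2)
                   = 1.2410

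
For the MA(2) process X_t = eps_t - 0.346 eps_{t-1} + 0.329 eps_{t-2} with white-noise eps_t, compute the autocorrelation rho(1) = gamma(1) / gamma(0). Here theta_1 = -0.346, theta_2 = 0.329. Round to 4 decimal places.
\rho(1) = -0.3745

For an MA(q) process with theta_0 = 1, the autocovariance is
  gamma(k) = sigma^2 * sum_{i=0..q-k} theta_i * theta_{i+k},
and rho(k) = gamma(k) / gamma(0). Sigma^2 cancels.
  numerator   = (1)*(-0.346) + (-0.346)*(0.329) = -0.459834.
  denominator = (1)^2 + (-0.346)^2 + (0.329)^2 = 1.227957.
  rho(1) = -0.459834 / 1.227957 = -0.3745.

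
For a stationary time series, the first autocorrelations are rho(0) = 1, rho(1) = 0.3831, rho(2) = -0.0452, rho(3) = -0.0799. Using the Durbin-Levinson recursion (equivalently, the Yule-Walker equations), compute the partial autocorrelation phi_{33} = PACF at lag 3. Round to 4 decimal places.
\phi_{33} = 0.0340

The PACF at lag k is phi_{kk}, the last component of the solution
to the Yule-Walker system G_k phi = r_k where
  (G_k)_{ij} = rho(|i - j|), (r_k)_i = rho(i), i,j = 1..k.
Equivalently, Durbin-Levinson gives phi_{kk} iteratively:
  phi_{11} = rho(1)
  phi_{kk} = [rho(k) - sum_{j=1..k-1} phi_{k-1,j} rho(k-j)]
            / [1 - sum_{j=1..k-1} phi_{k-1,j} rho(j)],
  phi_{k,j} = phi_{k-1,j} - phi_{kk} phi_{k-1,k-j},  j = 1..k-1.
Step k = 1:
  phi_11 = rho(1) = 0.3831.
Step k = 2:
  phi_22 = [rho(2) - phi_11 rho(1)] / [1 - phi_11 rho(1)] = [-0.0452 - (0.3831)(0.3831)] / [1 - (0.3831)(0.3831)]
         = -0.19196561 / 0.85323439 = -0.224986.
  Update: phi_21 = phi_11 - phi_22 phi_11 = 0.3831 - (-0.224986)(0.3831) = 0.469292.
Step k = 3:
  phi_33 = [rho(3) - phi_21 rho(2) - phi_22 rho(1)] / [1 - phi_21 rho(1) - phi_22 rho(2)]
    numerator   = -0.0799 - (0.469292)(-0.0452) - (-0.224986)(0.3831) = 0.02750406
    denominator = 1 - (0.469292)(0.3831) - (-0.224986)(-0.0452) = 0.81004486
  phi_33 = 0.02750406 / 0.81004486 = 0.034.
Therefore phi_{33} = 0.0340.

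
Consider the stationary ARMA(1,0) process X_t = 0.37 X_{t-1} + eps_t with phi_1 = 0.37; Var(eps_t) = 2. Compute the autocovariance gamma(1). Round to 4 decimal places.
\gamma(1) = 0.8574

Multiply the model equation by X_{t-k} and take expectations. With theta_0 = psi_0 = 1 and psi_j the MA(infinity) weights, this gives
  gamma(k) - sum_i phi_i gamma(k-i) = c_k,
  c_k = sigma^2 * sum_{j=k..q} theta_j psi_{j-k}   (c_k = 0 for k > q),
using gamma(-m) = gamma(m).
Pure AR (q = 0): c_0 = sigma^2 = 2, c_k = 0 for k >= 1.
Equations for k = 0 and k = 1 (AR order 1):
  gamma(0) = phi_1 gamma(1) + c_0
  gamma(1) = phi_1 gamma(0) + c_1
Substituting the second into the first: gamma(0) (1 - phi_1^2) = c_0 + phi_1 c_1, so
  gamma(0) = c_0 / (1 - phi_1^2) = 2 / (1 - (0.37)^2) = 2 / 0.8631 = 2.317229.
  gamma(1) = phi_1 gamma(0) = (0.37)(2.317229) = 0.857375.
Therefore gamma(1) = 0.8574 (to 4 decimal places).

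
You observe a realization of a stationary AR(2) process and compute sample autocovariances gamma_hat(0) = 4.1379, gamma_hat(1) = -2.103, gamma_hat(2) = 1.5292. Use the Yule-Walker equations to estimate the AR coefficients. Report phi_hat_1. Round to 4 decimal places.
\hat\phi_{1} = -0.4320

The Yule-Walker equations for an AR(p) process read, in matrix form,
  Gamma_p phi = r_p,   with   (Gamma_p)_{ij} = gamma(|i - j|),
                       (r_p)_i = gamma(i),   i,j = 1..p.
Substitute the sample gammas (Toeplitz matrix and right-hand side of size 2):
  Gamma_p = [[4.1379, -2.103], [-2.103, 4.1379]]
  r_p     = [-2.103, 1.5292]
Written out:
  4.1379 phi_1 - 2.103 phi_2 = -2.103
  -2.103 phi_1 + 4.1379 phi_2 = 1.5292
Solve by Cramer's rule:
  det = gamma(0)^2 - gamma(1)^2 = (4.1379)^2 - (-2.103)^2 = 17.12221641 - 4.422609 = 12.69960741
  phi_hat_1 = [gamma(1) gamma(0) - gamma(1) gamma(2)] / det = [(-2.103)(4.1379) - (-2.103)(1.5292)] / 12.69960741 = -5.4860961 / 12.69960741 = -0.432
  phi_hat_2 = [gamma(0) gamma(2) - gamma(1)^2] / det = [(4.1379)(1.5292) - (-2.103)^2] / 12.69960741 = 1.90506768 / 12.69960741 = 0.15
So phi_hat = [-0.4320, 0.1500].
Therefore phi_hat_1 = -0.4320.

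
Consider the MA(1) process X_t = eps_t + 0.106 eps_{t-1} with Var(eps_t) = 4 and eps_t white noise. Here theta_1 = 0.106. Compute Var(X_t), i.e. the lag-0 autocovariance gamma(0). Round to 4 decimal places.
\gamma(0) = 4.0449

For an MA(q) process X_t = eps_t + sum_i theta_i eps_{t-i} with
Var(eps_t) = sigma^2, the variance is
  gamma(0) = sigma^2 * (1 + sum_i theta_i^2).
  sum_i theta_i^2 = (0.106)^2 = 0.011236.
  gamma(0) = 4 * (1 + 0.011236) = 4 * 1.011236 = 4.044944, which rounds to 4.0449.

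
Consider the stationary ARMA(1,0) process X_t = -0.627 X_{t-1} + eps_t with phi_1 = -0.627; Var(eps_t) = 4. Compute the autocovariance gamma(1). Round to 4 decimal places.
\gamma(1) = -4.1327

Multiply the model equation by X_{t-k} and take expectations. With theta_0 = psi_0 = 1 and psi_j the MA(infinity) weights, this gives
  gamma(k) - sum_i phi_i gamma(k-i) = c_k,
  c_k = sigma^2 * sum_{j=k..q} theta_j psi_{j-k}   (c_k = 0 for k > q),
using gamma(-m) = gamma(m).
Pure AR (q = 0): c_0 = sigma^2 = 4, c_k = 0 for k >= 1.
Equations for k = 0 and k = 1 (AR order 1):
  gamma(0) = phi_1 gamma(1) + c_0
  gamma(1) = phi_1 gamma(0) + c_1
Substituting the second into the first: gamma(0) (1 - phi_1^2) = c_0 + phi_1 c_1, so
  gamma(0) = c_0 / (1 - phi_1^2) = 4 / (1 - (-0.627)^2) = 4 / 0.606871 = 6.591187.
  gamma(1) = phi_1 gamma(0) = (-0.627)(6.591187) = -4.132674.
Therefore gamma(1) = -4.1327 (to 4 decimal places).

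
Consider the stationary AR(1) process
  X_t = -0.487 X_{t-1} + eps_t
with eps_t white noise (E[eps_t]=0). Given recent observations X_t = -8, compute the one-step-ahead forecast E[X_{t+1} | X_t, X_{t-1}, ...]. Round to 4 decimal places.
E[X_{t+1} \mid \mathcal F_t] = 3.8960

For an AR(p) model X_t = c + sum_i phi_i X_{t-i} + eps_t, the
one-step-ahead conditional mean is
  E[X_{t+1} | X_t, ...] = c + sum_i phi_i X_{t+1-i}.
Substitute known values:
  E[X_{t+1} | ...] = (-0.487) * (-8)
                   = 3.8960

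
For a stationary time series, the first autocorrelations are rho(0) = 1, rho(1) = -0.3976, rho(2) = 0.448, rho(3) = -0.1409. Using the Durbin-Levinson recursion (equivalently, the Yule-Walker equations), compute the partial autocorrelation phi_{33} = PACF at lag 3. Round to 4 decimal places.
\phi_{33} = 0.1520

The PACF at lag k is phi_{kk}, the last component of the solution
to the Yule-Walker system G_k phi = r_k where
  (G_k)_{ij} = rho(|i - j|), (r_k)_i = rho(i), i,j = 1..k.
Equivalently, Durbin-Levinson gives phi_{kk} iteratively:
  phi_{11} = rho(1)
  phi_{kk} = [rho(k) - sum_{j=1..k-1} phi_{k-1,j} rho(k-j)]
            / [1 - sum_{j=1..k-1} phi_{k-1,j} rho(j)],
  phi_{k,j} = phi_{k-1,j} - phi_{kk} phi_{k-1,k-j},  j = 1..k-1.
Step k = 1:
  phi_11 = rho(1) = -0.3976.
Step k = 2:
  phi_22 = [rho(2) - phi_11 rho(1)] / [1 - phi_11 rho(1)] = [0.448 - (-0.3976)(-0.3976)] / [1 - (-0.3976)(-0.3976)]
         = 0.28991424 / 0.84191424 = 0.344351.
  Update: phi_21 = phi_11 - phi_22 phi_11 = -0.3976 - (0.344351)(-0.3976) = -0.260686.
Step k = 3:
  phi_33 = [rho(3) - phi_21 rho(2) - phi_22 rho(1)] / [1 - phi_21 rho(1) - phi_22 rho(2)]
    numerator   = -0.1409 - (-0.260686)(0.448) - (0.344351)(-0.3976) = 0.11280136
    denominator = 1 - (-0.260686)(-0.3976) - (0.344351)(0.448) = 0.7420819
  phi_33 = 0.11280136 / 0.7420819 = 0.152.
Therefore phi_{33} = 0.1520.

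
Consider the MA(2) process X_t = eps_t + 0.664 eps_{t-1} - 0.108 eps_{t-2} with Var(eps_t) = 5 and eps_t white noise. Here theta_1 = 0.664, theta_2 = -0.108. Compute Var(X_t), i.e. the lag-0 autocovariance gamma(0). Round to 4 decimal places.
\gamma(0) = 7.2628

For an MA(q) process X_t = eps_t + sum_i theta_i eps_{t-i} with
Var(eps_t) = sigma^2, the variance is
  gamma(0) = sigma^2 * (1 + sum_i theta_i^2).
  sum_i theta_i^2 = (0.664)^2 + (-0.108)^2 = 0.440896 + 0.011664 = 0.45256.
  gamma(0) = 5 * (1 + 0.45256) = 5 * 1.45256 = 7.2628.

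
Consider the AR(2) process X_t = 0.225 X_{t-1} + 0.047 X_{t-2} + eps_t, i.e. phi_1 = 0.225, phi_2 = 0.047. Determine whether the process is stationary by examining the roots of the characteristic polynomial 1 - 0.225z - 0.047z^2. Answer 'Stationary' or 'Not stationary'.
\text{Stationary}

The AR(p) characteristic polynomial is P(z) = 1 - 0.225z - 0.047z^2.
Stationarity requires all roots to lie outside the unit circle, i.e. |z| > 1 for every root.
Set 1 + (-0.225) z + (-0.047) z^2 = 0, i.e. a z^2 + b z + c = 0 with a = -0.047, b = -0.225, c = 1.
Discriminant D = b^2 - 4ac = (-0.225)^2 - 4*(-0.047)*1 = 0.050625 - (-0.188) = 0.238625.
D >= 0, so the roots are real: z = (-b +/- sqrt(D)) / (2a) = (0.225 +/- 0.488493) / (-0.094).
  z_1 = (0.225 + 0.488493) / (-0.094) = -7.5903,   |z_1| = 7.5903.
  z_2 = (0.225 - 0.488493) / (-0.094) = 2.8031,   |z_2| = 2.8031.
Moduli of all roots: 7.5903, 2.8031.
All moduli strictly greater than 1? Yes.
Verdict: Stationary.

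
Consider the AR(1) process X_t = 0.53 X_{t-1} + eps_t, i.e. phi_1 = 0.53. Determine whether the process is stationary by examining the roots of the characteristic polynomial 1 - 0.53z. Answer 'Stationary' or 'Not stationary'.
\text{Stationary}

The AR(p) characteristic polynomial is P(z) = 1 - 0.53z.
Stationarity requires all roots to lie outside the unit circle, i.e. |z| > 1 for every root.
This is linear in z: 1 + (-0.53) z = 0  =>  z = -1/(-0.53) = 1.886792,  |z| = 1.886792.
Moduli of all roots: 1.8868.
All moduli strictly greater than 1? Yes.
Verdict: Stationary.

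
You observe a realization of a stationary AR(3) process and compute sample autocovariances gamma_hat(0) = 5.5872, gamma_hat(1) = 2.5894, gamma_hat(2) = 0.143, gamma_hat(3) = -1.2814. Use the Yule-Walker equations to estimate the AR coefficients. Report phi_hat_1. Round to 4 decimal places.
\hat\phi_{1} = 0.5320

The Yule-Walker equations for an AR(p) process read, in matrix form,
  Gamma_p phi = r_p,   with   (Gamma_p)_{ij} = gamma(|i - j|),
                       (r_p)_i = gamma(i),   i,j = 1..p.
Substitute the sample gammas (Toeplitz matrix and right-hand side of size 3):
  Gamma_p = [[5.5872, 2.5894, 0.143], [2.5894, 5.5872, 2.5894], [0.143, 2.5894, 5.5872]]
  r_p     = [2.5894, 0.143, -1.2814]
Written out (R1..R3):
  (R1) 5.5872 phi_1 + 2.5894 phi_2 + 0.143 phi_3 = 2.5894
  (R2) 2.5894 phi_1 + 5.5872 phi_2 + 2.5894 phi_3 = 0.143
  (R3) 0.143 phi_1 + 2.5894 phi_2 + 5.5872 phi_3 = -1.2814
Gaussian elimination:
  R2 <- R2 - (2.5894/5.5872) R1 = R2 - (0.463452) R1:  4.387137 phi_2 + 2.523126 phi_3 = -1.057063
  R3 <- R3 - (0.143/5.5872) R1 = R3 - (0.025594) R1:  2.523126 phi_2 + 5.58354 phi_3 = -1.347674
  R3 <- R3 - (2.523126/4.387137) R2 = R3 - (0.575119) R2:  4.132442 phi_3 = -0.739736
Back-substitution:
  phi_hat_3 = -0.739736 / 4.132442 = -0.179007
  phi_hat_2 = (-1.057063 - (2.523126)(-0.179007)) / 4.387137 = -0.137996
  phi_hat_1 = (2.5894 - (2.5894)(-0.137996) - (0.143)(-0.179007)) / 5.5872 = 0.531988
So phi_hat = [0.5320, -0.1380, -0.1790].
Therefore phi_hat_1 = 0.5320.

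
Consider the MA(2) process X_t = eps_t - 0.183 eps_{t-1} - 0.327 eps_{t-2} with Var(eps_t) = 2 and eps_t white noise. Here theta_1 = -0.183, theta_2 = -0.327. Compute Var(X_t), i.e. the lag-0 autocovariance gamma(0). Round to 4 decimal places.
\gamma(0) = 2.2808

For an MA(q) process X_t = eps_t + sum_i theta_i eps_{t-i} with
Var(eps_t) = sigma^2, the variance is
  gamma(0) = sigma^2 * (1 + sum_i theta_i^2).
  sum_i theta_i^2 = (-0.183)^2 + (-0.327)^2 = 0.033489 + 0.106929 = 0.140418.
  gamma(0) = 2 * (1 + 0.140418) = 2 * 1.140418 = 2.280836, which rounds to 2.2808.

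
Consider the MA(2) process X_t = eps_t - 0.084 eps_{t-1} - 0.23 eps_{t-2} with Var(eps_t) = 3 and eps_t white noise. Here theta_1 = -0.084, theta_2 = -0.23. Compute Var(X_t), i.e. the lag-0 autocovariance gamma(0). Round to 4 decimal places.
\gamma(0) = 3.1799

For an MA(q) process X_t = eps_t + sum_i theta_i eps_{t-i} with
Var(eps_t) = sigma^2, the variance is
  gamma(0) = sigma^2 * (1 + sum_i theta_i^2).
  sum_i theta_i^2 = (-0.084)^2 + (-0.23)^2 = 0.007056 + 0.0529 = 0.059956.
  gamma(0) = 3 * (1 + 0.059956) = 3 * 1.059956 = 3.179868, which rounds to 3.1799.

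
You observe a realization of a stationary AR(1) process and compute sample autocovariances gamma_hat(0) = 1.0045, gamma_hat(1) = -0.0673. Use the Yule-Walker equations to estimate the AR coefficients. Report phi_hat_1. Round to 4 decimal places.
\hat\phi_{1} = -0.0670

The Yule-Walker equations for an AR(p) process read, in matrix form,
  Gamma_p phi = r_p,   with   (Gamma_p)_{ij} = gamma(|i - j|),
                       (r_p)_i = gamma(i),   i,j = 1..p.
Substitute the sample gammas (Toeplitz matrix and right-hand side of size 1):
  Gamma_p = [[1.0045]]
  r_p     = [-0.0673]
With p = 1 this is the single equation gamma(0) phi_1 = gamma(1):
  phi_hat_1 = gamma(1) / gamma(0) = -0.0673 / 1.0045 = -0.0670.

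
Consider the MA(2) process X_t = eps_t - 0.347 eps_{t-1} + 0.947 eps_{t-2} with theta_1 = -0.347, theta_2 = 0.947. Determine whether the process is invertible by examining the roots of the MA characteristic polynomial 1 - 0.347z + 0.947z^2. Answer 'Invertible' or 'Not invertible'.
\text{Invertible}

The MA(q) characteristic polynomial is P(z) = 1 - 0.347z + 0.947z^2.
Invertibility requires all roots to lie outside the unit circle, i.e. |z| > 1 for every root.
Set 1 + (-0.347) z + (0.947) z^2 = 0, i.e. a z^2 + b z + c = 0 with a = 0.947, b = -0.347, c = 1.
Discriminant D = b^2 - 4ac = (-0.347)^2 - 4*(0.947)*1 = 0.120409 - (3.788) = -3.667591.
D < 0, so the roots are the complex-conjugate pair z = (-b +/- i sqrt(-D)) / (2a) = 0.1832 +/- 1.0111i.
For a conjugate pair |z|^2 = z * conj(z) = (product of roots) = c/a = 1/(0.947) = 1.055966, so |z| = sqrt(1.055966) = 1.0276 for both roots.
Moduli of all roots: 1.0276, 1.0276.
All moduli strictly greater than 1? Yes.
Verdict: Invertible.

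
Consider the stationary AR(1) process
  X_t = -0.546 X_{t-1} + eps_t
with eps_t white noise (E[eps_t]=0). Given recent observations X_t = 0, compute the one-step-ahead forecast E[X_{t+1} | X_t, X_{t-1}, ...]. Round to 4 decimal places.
E[X_{t+1} \mid \mathcal F_t] = 0.0000

For an AR(p) model X_t = c + sum_i phi_i X_{t-i} + eps_t, the
one-step-ahead conditional mean is
  E[X_{t+1} | X_t, ...] = c + sum_i phi_i X_{t+1-i}.
Substitute known values:
  E[X_{t+1} | ...] = (-0.546) * (0)
                   = 0.0000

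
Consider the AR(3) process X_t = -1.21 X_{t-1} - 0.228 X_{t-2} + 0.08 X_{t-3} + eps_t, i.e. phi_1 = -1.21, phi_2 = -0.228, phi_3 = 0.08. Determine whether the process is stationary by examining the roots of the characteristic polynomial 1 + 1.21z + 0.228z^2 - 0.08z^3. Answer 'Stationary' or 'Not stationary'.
\text{Stationary}

The AR(p) characteristic polynomial is P(z) = 1 + 1.21z + 0.228z^2 - 0.08z^3.
Stationarity requires all roots to lie outside the unit circle, i.e. |z| > 1 for every root.
Degree 3: look for a simple real root z0 first, then factor out (1 - z/z0) and solve the remaining quadratic.
Testing z0 = -1.25: P(-1.25) = 1 + (1.21)(-1.25) + (0.228)(-1.25)^2 + (-0.08)(-1.25)^3
  = 1 + (-1.5125) + (0.35625) + (0.15625) = 0.  So z_0 = -1.25 is a root, |z_0| = 1.25.
Divide out the factor (1 + 0.8 z) = (1 - z/z0) (since 1/z0 = -0.8):
  P(z) = (1 + 0.8 z)(1 + (0.41) z + (-0.1) z^2)
  [check: z-coef 0.41 - (-0.8) = 1.21; z^2-coef -0.1 - (-0.8)(0.41) = 0.228; z^3-coef -(-0.8)(-0.1) = -0.08.]
Remaining roots from the quadratic factor 1 + (0.41) z + (-0.1) z^2:
  Set 1 + (0.41) z + (-0.1) z^2 = 0, i.e. a z^2 + b z + c = 0 with a = -0.1, b = 0.41, c = 1.
  Discriminant D = b^2 - 4ac = (0.41)^2 - 4*(-0.1)*1 = 0.1681 - (-0.4) = 0.5681.
  D >= 0, so the roots are real: z = (-b +/- sqrt(D)) / (2a) = (-0.41 +/- 0.753724) / (-0.2).
    z_1 = (-0.41 + 0.753724) / (-0.2) = -1.7186,   |z_1| = 1.7186.
    z_2 = (-0.41 - 0.753724) / (-0.2) = 5.8186,   |z_2| = 5.8186.
Moduli of all roots: 1.2500, 1.7186, 5.8186.
All moduli strictly greater than 1? Yes.
Verdict: Stationary.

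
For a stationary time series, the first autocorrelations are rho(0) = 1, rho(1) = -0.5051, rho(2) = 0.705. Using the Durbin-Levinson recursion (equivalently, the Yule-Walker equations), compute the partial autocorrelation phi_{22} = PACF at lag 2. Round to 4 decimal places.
\phi_{22} = 0.6040

The PACF at lag k is phi_{kk}, the last component of the solution
to the Yule-Walker system G_k phi = r_k where
  (G_k)_{ij} = rho(|i - j|), (r_k)_i = rho(i), i,j = 1..k.
Equivalently, Durbin-Levinson gives phi_{kk} iteratively:
  phi_{11} = rho(1)
  phi_{kk} = [rho(k) - sum_{j=1..k-1} phi_{k-1,j} rho(k-j)]
            / [1 - sum_{j=1..k-1} phi_{k-1,j} rho(j)],
  phi_{k,j} = phi_{k-1,j} - phi_{kk} phi_{k-1,k-j},  j = 1..k-1.
Step k = 1:
  phi_11 = rho(1) = -0.5051.
Step k = 2:
  phi_22 = [rho(2) - phi_11 rho(1)] / [1 - phi_11 rho(1)] = [0.705 - (-0.5051)(-0.5051)] / [1 - (-0.5051)(-0.5051)]
         = 0.44987399 / 0.74487399 = 0.604.
Therefore phi_{22} = 0.6040.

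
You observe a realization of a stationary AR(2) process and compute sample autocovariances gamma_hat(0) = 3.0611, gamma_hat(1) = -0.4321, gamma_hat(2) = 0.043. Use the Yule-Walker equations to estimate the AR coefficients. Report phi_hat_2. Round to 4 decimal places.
\hat\phi_{2} = -0.0060

The Yule-Walker equations for an AR(p) process read, in matrix form,
  Gamma_p phi = r_p,   with   (Gamma_p)_{ij} = gamma(|i - j|),
                       (r_p)_i = gamma(i),   i,j = 1..p.
Substitute the sample gammas (Toeplitz matrix and right-hand side of size 2):
  Gamma_p = [[3.0611, -0.4321], [-0.4321, 3.0611]]
  r_p     = [-0.4321, 0.043]
Written out:
  3.0611 phi_1 - 0.4321 phi_2 = -0.4321
  -0.4321 phi_1 + 3.0611 phi_2 = 0.043
Solve by Cramer's rule:
  det = gamma(0)^2 - gamma(1)^2 = (3.0611)^2 - (-0.4321)^2 = 9.37033321 - 0.18671041 = 9.1836228
  phi_hat_1 = [gamma(1) gamma(0) - gamma(1) gamma(2)] / det = [(-0.4321)(3.0611) - (-0.4321)(0.043)] / 9.1836228 = -1.30412101 / 9.1836228 = -0.142
  phi_hat_2 = [gamma(0) gamma(2) - gamma(1)^2] / det = [(3.0611)(0.043) - (-0.4321)^2] / 9.1836228 = -0.05508311 / 9.1836228 = -0.006
So phi_hat = [-0.1420, -0.0060].
Therefore phi_hat_2 = -0.0060.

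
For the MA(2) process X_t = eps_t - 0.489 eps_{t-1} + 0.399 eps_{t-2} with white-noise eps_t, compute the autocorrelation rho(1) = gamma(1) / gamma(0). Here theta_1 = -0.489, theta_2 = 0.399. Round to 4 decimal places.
\rho(1) = -0.4892

For an MA(q) process with theta_0 = 1, the autocovariance is
  gamma(k) = sigma^2 * sum_{i=0..q-k} theta_i * theta_{i+k},
and rho(k) = gamma(k) / gamma(0). Sigma^2 cancels.
  numerator   = (1)*(-0.489) + (-0.489)*(0.399) = -0.684111.
  denominator = (1)^2 + (-0.489)^2 + (0.399)^2 = 1.398322.
  rho(1) = -0.684111 / 1.398322 = -0.4892.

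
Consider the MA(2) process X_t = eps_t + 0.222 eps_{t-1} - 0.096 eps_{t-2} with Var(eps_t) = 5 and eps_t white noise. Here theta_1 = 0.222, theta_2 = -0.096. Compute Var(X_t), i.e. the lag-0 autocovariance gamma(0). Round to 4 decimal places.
\gamma(0) = 5.2925

For an MA(q) process X_t = eps_t + sum_i theta_i eps_{t-i} with
Var(eps_t) = sigma^2, the variance is
  gamma(0) = sigma^2 * (1 + sum_i theta_i^2).
  sum_i theta_i^2 = (0.222)^2 + (-0.096)^2 = 0.049284 + 0.009216 = 0.0585.
  gamma(0) = 5 * (1 + 0.0585) = 5 * 1.0585 = 5.2925.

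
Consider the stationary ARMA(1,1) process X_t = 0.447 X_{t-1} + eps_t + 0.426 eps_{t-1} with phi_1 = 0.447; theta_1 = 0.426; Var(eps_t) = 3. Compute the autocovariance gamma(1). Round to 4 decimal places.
\gamma(1) = 3.8962

Multiply the model equation by X_{t-k} and take expectations. With theta_0 = psi_0 = 1 and psi_j the MA(infinity) weights, this gives
  gamma(k) - sum_i phi_i gamma(k-i) = c_k,
  c_k = sigma^2 * sum_{j=k..q} theta_j psi_{j-k}   (c_k = 0 for k > q),
using gamma(-m) = gamma(m).
psi-weights needed (psi_j = theta_j + sum_i phi_i psi_{j-i}):
  psi_1 = theta_1 + phi_1 = 0.426 + (0.447) = 0.873
Right-hand sides:
  c_0 = sigma^2 (1 + theta_1 psi_1) = 3 * (1 + (0.426)(0.873)) = 3 * 1.371898 = 4.115694
  c_1 = sigma^2 theta_1 = 3 * (0.426) = 1.278
  c_2 = 0
Equations for k = 0 and k = 1 (AR order 1):
  gamma(0) = phi_1 gamma(1) + c_0
  gamma(1) = phi_1 gamma(0) + c_1
Substituting the second into the first: gamma(0) (1 - phi_1^2) = c_0 + phi_1 c_1, so
  gamma(0) = (c_0 + phi_1 c_1) / (1 - phi_1^2) = (4.115694 + (0.447)(1.278)) / (1 - (0.447)^2) = 4.68696 / 0.800191 = 5.857302.
  gamma(1) = phi_1 gamma(0) + c_1 = (0.447)(5.857302) + (1.278) = 3.896214.
Therefore gamma(1) = 3.8962 (to 4 decimal places).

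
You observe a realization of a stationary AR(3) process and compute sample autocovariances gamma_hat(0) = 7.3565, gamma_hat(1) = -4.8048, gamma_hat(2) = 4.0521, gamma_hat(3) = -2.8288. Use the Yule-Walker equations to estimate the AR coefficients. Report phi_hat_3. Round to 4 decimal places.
\hat\phi_{3} = 0.0710

The Yule-Walker equations for an AR(p) process read, in matrix form,
  Gamma_p phi = r_p,   with   (Gamma_p)_{ij} = gamma(|i - j|),
                       (r_p)_i = gamma(i),   i,j = 1..p.
Substitute the sample gammas (Toeplitz matrix and right-hand side of size 3):
  Gamma_p = [[7.3565, -4.8048, 4.0521], [-4.8048, 7.3565, -4.8048], [4.0521, -4.8048, 7.3565]]
  r_p     = [-4.8048, 4.0521, -2.8288]
Written out (R1..R3):
  (R1) 7.3565 phi_1 - 4.8048 phi_2 + 4.0521 phi_3 = -4.8048
  (R2) -4.8048 phi_1 + 7.3565 phi_2 - 4.8048 phi_3 = 4.0521
  (R3) 4.0521 phi_1 - 4.8048 phi_2 + 7.3565 phi_3 = -2.8288
Gaussian elimination:
  R2 <- R2 - (-4.8048/7.3565) R1 = R2 - (-0.653137) R1:  4.218309 phi_2 - 2.158225 phi_3 = 0.913909
  R3 <- R3 - (4.0521/7.3565) R1 = R3 - (0.550819) R1:  -2.158225 phi_2 + 5.124526 phi_3 = -0.182225
  R3 <- R3 - (-2.158225/4.218309) R2 = R3 - (-0.511633) R2:  4.020308 phi_3 = 0.285361
Back-substitution:
  phi_hat_3 = 0.285361 / 4.020308 = 0.07098
  phi_hat_2 = (0.913909 - (-2.158225)(0.07098)) / 4.218309 = 0.252969
  phi_hat_1 = (-4.8048 - (-4.8048)(0.252969) - (4.0521)(0.07098)) / 7.3565 = -0.527011
So phi_hat = [-0.5270, 0.2530, 0.0710].
Therefore phi_hat_3 = 0.0710.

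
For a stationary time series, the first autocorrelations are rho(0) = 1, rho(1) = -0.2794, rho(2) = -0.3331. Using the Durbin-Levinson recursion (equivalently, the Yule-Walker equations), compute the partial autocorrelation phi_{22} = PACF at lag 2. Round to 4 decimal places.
\phi_{22} = -0.4460

The PACF at lag k is phi_{kk}, the last component of the solution
to the Yule-Walker system G_k phi = r_k where
  (G_k)_{ij} = rho(|i - j|), (r_k)_i = rho(i), i,j = 1..k.
Equivalently, Durbin-Levinson gives phi_{kk} iteratively:
  phi_{11} = rho(1)
  phi_{kk} = [rho(k) - sum_{j=1..k-1} phi_{k-1,j} rho(k-j)]
            / [1 - sum_{j=1..k-1} phi_{k-1,j} rho(j)],
  phi_{k,j} = phi_{k-1,j} - phi_{kk} phi_{k-1,k-j},  j = 1..k-1.
Step k = 1:
  phi_11 = rho(1) = -0.2794.
Step k = 2:
  phi_22 = [rho(2) - phi_11 rho(1)] / [1 - phi_11 rho(1)] = [-0.3331 - (-0.2794)(-0.2794)] / [1 - (-0.2794)(-0.2794)]
         = -0.41116436 / 0.92193564 = -0.446.
Therefore phi_{22} = -0.4460.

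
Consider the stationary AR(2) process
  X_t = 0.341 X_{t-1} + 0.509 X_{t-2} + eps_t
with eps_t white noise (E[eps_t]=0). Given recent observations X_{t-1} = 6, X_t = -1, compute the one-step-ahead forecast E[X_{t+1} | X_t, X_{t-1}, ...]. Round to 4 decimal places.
E[X_{t+1} \mid \mathcal F_t] = 2.7130

For an AR(p) model X_t = c + sum_i phi_i X_{t-i} + eps_t, the
one-step-ahead conditional mean is
  E[X_{t+1} | X_t, ...] = c + sum_i phi_i X_{t+1-i}.
Substitute known values:
  E[X_{t+1} | ...] = (0.341) * (-1) + (0.509) * (6)
                   = 2.7130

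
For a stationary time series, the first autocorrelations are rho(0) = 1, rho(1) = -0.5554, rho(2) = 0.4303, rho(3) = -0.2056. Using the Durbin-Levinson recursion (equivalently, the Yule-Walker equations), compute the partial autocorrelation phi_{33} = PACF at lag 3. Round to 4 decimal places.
\phi_{33} = 0.1330

The PACF at lag k is phi_{kk}, the last component of the solution
to the Yule-Walker system G_k phi = r_k where
  (G_k)_{ij} = rho(|i - j|), (r_k)_i = rho(i), i,j = 1..k.
Equivalently, Durbin-Levinson gives phi_{kk} iteratively:
  phi_{11} = rho(1)
  phi_{kk} = [rho(k) - sum_{j=1..k-1} phi_{k-1,j} rho(k-j)]
            / [1 - sum_{j=1..k-1} phi_{k-1,j} rho(j)],
  phi_{k,j} = phi_{k-1,j} - phi_{kk} phi_{k-1,k-j},  j = 1..k-1.
Step k = 1:
  phi_11 = rho(1) = -0.5554.
Step k = 2:
  phi_22 = [rho(2) - phi_11 rho(1)] / [1 - phi_11 rho(1)] = [0.4303 - (-0.5554)(-0.5554)] / [1 - (-0.5554)(-0.5554)]
         = 0.12183084 / 0.69153084 = 0.176176.
  Update: phi_21 = phi_11 - phi_22 phi_11 = -0.5554 - (0.176176)(-0.5554) = -0.457552.
Step k = 3:
  phi_33 = [rho(3) - phi_21 rho(2) - phi_22 rho(1)] / [1 - phi_21 rho(1) - phi_22 rho(2)]
    numerator   = -0.2056 - (-0.457552)(0.4303) - (0.176176)(-0.5554) = 0.08913258
    denominator = 1 - (-0.457552)(-0.5554) - (0.176176)(0.4303) = 0.67006722
  phi_33 = 0.08913258 / 0.67006722 = 0.133.
Therefore phi_{33} = 0.1330.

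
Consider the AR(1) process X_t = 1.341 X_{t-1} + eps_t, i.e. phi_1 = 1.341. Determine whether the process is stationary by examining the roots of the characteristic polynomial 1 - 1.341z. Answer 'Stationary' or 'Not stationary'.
\text{Not stationary}

The AR(p) characteristic polynomial is P(z) = 1 - 1.341z.
Stationarity requires all roots to lie outside the unit circle, i.e. |z| > 1 for every root.
This is linear in z: 1 + (-1.341) z = 0  =>  z = -1/(-1.341) = 0.745712,  |z| = 0.745712.
Moduli of all roots: 0.7457.
All moduli strictly greater than 1? No.
Verdict: Not stationary.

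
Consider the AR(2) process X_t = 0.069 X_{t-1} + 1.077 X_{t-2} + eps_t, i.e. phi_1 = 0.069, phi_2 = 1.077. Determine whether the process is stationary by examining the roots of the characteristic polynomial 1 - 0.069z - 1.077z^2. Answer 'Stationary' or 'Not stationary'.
\text{Not stationary}

The AR(p) characteristic polynomial is P(z) = 1 - 0.069z - 1.077z^2.
Stationarity requires all roots to lie outside the unit circle, i.e. |z| > 1 for every root.
Set 1 + (-0.069) z + (-1.077) z^2 = 0, i.e. a z^2 + b z + c = 0 with a = -1.077, b = -0.069, c = 1.
Discriminant D = b^2 - 4ac = (-0.069)^2 - 4*(-1.077)*1 = 0.004761 - (-4.308) = 4.312761.
D >= 0, so the roots are real: z = (-b +/- sqrt(D)) / (2a) = (0.069 +/- 2.076719) / (-2.154).
  z_1 = (0.069 + 2.076719) / (-2.154) = -0.9962,   |z_1| = 0.9962.
  z_2 = (0.069 - 2.076719) / (-2.154) = 0.9321,   |z_2| = 0.9321.
Moduli of all roots: 0.9962, 0.9321.
All moduli strictly greater than 1? No.
Verdict: Not stationary.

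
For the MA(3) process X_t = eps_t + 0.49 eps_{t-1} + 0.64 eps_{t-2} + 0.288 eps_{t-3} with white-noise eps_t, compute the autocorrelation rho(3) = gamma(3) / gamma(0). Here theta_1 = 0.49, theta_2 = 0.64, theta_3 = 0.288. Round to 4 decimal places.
\rho(3) = 0.1662

For an MA(q) process with theta_0 = 1, the autocovariance is
  gamma(k) = sigma^2 * sum_{i=0..q-k} theta_i * theta_{i+k},
and rho(k) = gamma(k) / gamma(0). Sigma^2 cancels.
  numerator   = (1)*(0.288) = 0.288.
  denominator = (1)^2 + (0.49)^2 + (0.64)^2 + (0.288)^2 = 1.732644.
  rho(3) = 0.288 / 1.732644 = 0.1662.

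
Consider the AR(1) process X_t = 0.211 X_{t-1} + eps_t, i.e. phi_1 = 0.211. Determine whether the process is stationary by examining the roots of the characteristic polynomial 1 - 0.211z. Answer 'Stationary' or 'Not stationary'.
\text{Stationary}

The AR(p) characteristic polynomial is P(z) = 1 - 0.211z.
Stationarity requires all roots to lie outside the unit circle, i.e. |z| > 1 for every root.
This is linear in z: 1 + (-0.211) z = 0  =>  z = -1/(-0.211) = 4.739336,  |z| = 4.739336.
Moduli of all roots: 4.7393.
All moduli strictly greater than 1? Yes.
Verdict: Stationary.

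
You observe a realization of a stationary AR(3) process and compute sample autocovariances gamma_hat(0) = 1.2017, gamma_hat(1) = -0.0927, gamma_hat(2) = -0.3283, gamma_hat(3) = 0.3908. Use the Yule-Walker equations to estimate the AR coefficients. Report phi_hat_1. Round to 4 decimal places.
\hat\phi_{1} = -0.0140

The Yule-Walker equations for an AR(p) process read, in matrix form,
  Gamma_p phi = r_p,   with   (Gamma_p)_{ij} = gamma(|i - j|),
                       (r_p)_i = gamma(i),   i,j = 1..p.
Substitute the sample gammas (Toeplitz matrix and right-hand side of size 3):
  Gamma_p = [[1.2017, -0.0927, -0.3283], [-0.0927, 1.2017, -0.0927], [-0.3283, -0.0927, 1.2017]]
  r_p     = [-0.0927, -0.3283, 0.3908]
Written out (R1..R3):
  (R1) 1.2017 phi_1 - 0.0927 phi_2 - 0.3283 phi_3 = -0.0927
  (R2) -0.0927 phi_1 + 1.2017 phi_2 - 0.0927 phi_3 = -0.3283
  (R3) -0.3283 phi_1 - 0.0927 phi_2 + 1.2017 phi_3 = 0.3908
Gaussian elimination:
  R2 <- R2 - (-0.0927/1.2017) R1 = R2 - (-0.077141) R1:  1.194549 phi_2 - 0.118025 phi_3 = -0.335451
  R3 <- R3 - (-0.3283/1.2017) R1 = R3 - (-0.273196) R1:  -0.118025 phi_2 + 1.11201 phi_3 = 0.365475
  R3 <- R3 - (-0.118025/1.194549) R2 = R3 - (-0.098803) R2:  1.100348 phi_3 = 0.332331
Back-substitution:
  phi_hat_3 = 0.332331 / 1.100348 = 0.302024
  phi_hat_2 = (-0.335451 - (-0.118025)(0.302024)) / 1.194549 = -0.250977
  phi_hat_1 = (-0.0927 - (-0.0927)(-0.250977) - (-0.3283)(0.302024)) / 1.2017 = -0.01399
So phi_hat = [-0.0140, -0.2510, 0.3020].
Therefore phi_hat_1 = -0.0140.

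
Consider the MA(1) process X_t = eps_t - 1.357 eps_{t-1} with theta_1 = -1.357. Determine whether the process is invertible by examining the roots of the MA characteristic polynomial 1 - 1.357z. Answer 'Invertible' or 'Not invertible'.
\text{Not invertible}

The MA(q) characteristic polynomial is P(z) = 1 - 1.357z.
Invertibility requires all roots to lie outside the unit circle, i.e. |z| > 1 for every root.
This is linear in z: 1 + (-1.357) z = 0  =>  z = -1/(-1.357) = 0.73692,  |z| = 0.73692.
Moduli of all roots: 0.7369.
All moduli strictly greater than 1? No.
Verdict: Not invertible.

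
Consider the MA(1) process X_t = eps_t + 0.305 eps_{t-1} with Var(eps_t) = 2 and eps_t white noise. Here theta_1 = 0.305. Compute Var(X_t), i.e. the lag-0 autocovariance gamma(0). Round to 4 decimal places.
\gamma(0) = 2.1861

For an MA(q) process X_t = eps_t + sum_i theta_i eps_{t-i} with
Var(eps_t) = sigma^2, the variance is
  gamma(0) = sigma^2 * (1 + sum_i theta_i^2).
  sum_i theta_i^2 = (0.305)^2 = 0.093025.
  gamma(0) = 2 * (1 + 0.093025) = 2 * 1.093025 = 2.18605, which rounds to 2.1861.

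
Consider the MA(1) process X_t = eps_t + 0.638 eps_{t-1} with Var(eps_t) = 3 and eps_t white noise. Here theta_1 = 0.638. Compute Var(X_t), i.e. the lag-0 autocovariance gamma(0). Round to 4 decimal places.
\gamma(0) = 4.2211

For an MA(q) process X_t = eps_t + sum_i theta_i eps_{t-i} with
Var(eps_t) = sigma^2, the variance is
  gamma(0) = sigma^2 * (1 + sum_i theta_i^2).
  sum_i theta_i^2 = (0.638)^2 = 0.407044.
  gamma(0) = 3 * (1 + 0.407044) = 3 * 1.407044 = 4.221132, which rounds to 4.2211.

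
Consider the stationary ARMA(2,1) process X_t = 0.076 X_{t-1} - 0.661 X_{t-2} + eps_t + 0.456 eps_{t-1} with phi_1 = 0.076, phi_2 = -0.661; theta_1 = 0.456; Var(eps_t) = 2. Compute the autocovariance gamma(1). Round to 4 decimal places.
\gamma(1) = 0.7526

Multiply the model equation by X_{t-k} and take expectations. With theta_0 = psi_0 = 1 and psi_j the MA(infinity) weights, this gives
  gamma(k) - sum_i phi_i gamma(k-i) = c_k,
  c_k = sigma^2 * sum_{j=k..q} theta_j psi_{j-k}   (c_k = 0 for k > q),
using gamma(-m) = gamma(m).
psi-weights needed (psi_j = theta_j + sum_i phi_i psi_{j-i}):
  psi_1 = theta_1 + phi_1 = 0.456 + (0.076) = 0.532
Right-hand sides:
  c_0 = sigma^2 (1 + theta_1 psi_1) = 2 * (1 + (0.456)(0.532)) = 2 * 1.242592 = 2.485184
  c_1 = sigma^2 theta_1 = 2 * (0.456) = 0.912
  c_2 = 0
Equations for k = 0, 1, 2 (AR order 2, c_2 = 0):
  (E0) gamma(0) = phi_1 gamma(1) + phi_2 gamma(2) + c_0
  (E1) gamma(1) = phi_1 gamma(0) + phi_2 gamma(1) + c_1
  (E2) gamma(2) = phi_1 gamma(1) + phi_2 gamma(0)
From (E1): gamma(1) = A gamma(0) + B with
  A = phi_1 / (1 - phi_2) = 0.076 / 1.661 = 0.045756,   B = c_1 / (1 - phi_2) = 0.912 / 1.661 = 0.549067.
Insert (E2) into (E0): gamma(0) (1 - phi_2^2) = phi_1 (1 + phi_2) gamma(1) + c_0.
  phi_1 (1 + phi_2) = (0.076)(0.339) = 0.025764,   1 - phi_2^2 = 0.563079.
Replace gamma(1) by A gamma(0) + B and collect gamma(0):
  gamma(0) [0.563079 - (0.025764)(0.045756)] = (0.025764)(0.549067) + 2.485184
  gamma(0) * 0.5619 = 2.49933
  gamma(0) = 2.49933 / 0.5619 = 4.447997.
  gamma(1) = A gamma(0) + B = (0.045756)(4.447997) + (0.549067) = 0.752587.
Therefore gamma(1) = 0.7526 (to 4 decimal places).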